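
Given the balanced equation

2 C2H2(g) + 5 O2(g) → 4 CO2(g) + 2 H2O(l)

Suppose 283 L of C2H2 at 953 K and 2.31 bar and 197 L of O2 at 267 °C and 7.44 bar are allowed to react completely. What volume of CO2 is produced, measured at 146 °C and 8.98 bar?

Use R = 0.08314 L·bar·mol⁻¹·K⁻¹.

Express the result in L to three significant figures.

64.0 L

n(C2H2) = PV/RT = (2.31 × 283) / (0.08314 × 953) = 8.251 mol
n(O2) = PV/RT = (7.44 × 197) / (0.08314 × 540.15) = 32.64 mol
For 8.251 mol C2H2, stoichiometry requires (5/2) × 8.251 = 20.63 mol O2; 32.64 mol is available, so C2H2 is limiting.
n(CO2) = (4/2) × 8.251 = 16.50 mol
V(CO2) = nRT/P = 16.50 × 0.08314 × 419.15 / 8.98 = 64.03 L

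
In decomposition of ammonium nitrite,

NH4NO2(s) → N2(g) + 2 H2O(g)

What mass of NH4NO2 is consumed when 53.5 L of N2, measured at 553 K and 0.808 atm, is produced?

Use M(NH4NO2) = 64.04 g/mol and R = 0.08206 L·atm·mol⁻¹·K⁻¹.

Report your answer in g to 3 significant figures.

61.0 g

n(N2) = PV/RT = (0.808 × 53.5) / (0.08206 × 553) = 0.9526 mol
n(NH4NO2) = (1/1) × 0.9526 = 0.9526 mol
m(NH4NO2) = 0.9526 × 64.04 = 61.00 g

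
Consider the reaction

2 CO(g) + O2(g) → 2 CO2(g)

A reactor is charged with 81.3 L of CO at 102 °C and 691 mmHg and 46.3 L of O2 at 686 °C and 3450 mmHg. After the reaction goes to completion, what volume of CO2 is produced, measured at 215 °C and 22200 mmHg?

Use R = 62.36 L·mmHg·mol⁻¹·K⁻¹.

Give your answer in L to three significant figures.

n(CO) = PV/RT = (691 × 81.3) / (62.36 × 375.15) = 2.401 mol
n(O2) = PV/RT = (3450 × 46.3) / (62.36 × 959.15) = 2.671 mol
For 2.401 mol CO, stoichiometry requires (1/2) × 2.401 = 1.200 mol O2; 2.671 mol is available, so CO is limiting.
n(CO2) = (2/2) × 2.401 = 2.401 mol
V(CO2) = nRT/P = 2.401 × 62.36 × 488.15 / 22200 = 3.292 L

3.29 L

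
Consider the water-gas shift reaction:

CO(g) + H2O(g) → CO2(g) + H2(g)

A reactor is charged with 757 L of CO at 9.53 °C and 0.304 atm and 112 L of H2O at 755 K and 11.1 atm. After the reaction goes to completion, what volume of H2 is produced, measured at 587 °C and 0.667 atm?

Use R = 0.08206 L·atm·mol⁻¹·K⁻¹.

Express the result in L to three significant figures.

1050 L

n(CO) = PV/RT = (0.304 × 757) / (0.08206 × 282.68) = 9.921 mol
n(H2O) = PV/RT = (11.1 × 112) / (0.08206 × 755) = 20.07 mol
For 9.921 mol CO, stoichiometry requires (1/1) × 9.921 = 9.921 mol H2O; 20.07 mol is available, so CO is limiting.
n(H2) = (1/1) × 9.921 = 9.921 mol
V(H2) = nRT/P = 9.921 × 0.08206 × 860.15 / 0.667 = 1050 L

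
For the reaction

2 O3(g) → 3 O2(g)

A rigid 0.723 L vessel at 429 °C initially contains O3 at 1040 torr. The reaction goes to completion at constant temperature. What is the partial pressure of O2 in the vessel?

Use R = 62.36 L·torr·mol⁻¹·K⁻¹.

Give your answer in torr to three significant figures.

1560 torr

n(O3)₀ = PV/RT = (1040 × 0.723) / (62.36 × 702.15) = 0.01717 mol
n(O2) = (3/2) × 0.01717 = 0.02576 mol
P(O2) = nRT/V = 0.02576 × 62.36 × 702.15 / 0.723 = 1560 torr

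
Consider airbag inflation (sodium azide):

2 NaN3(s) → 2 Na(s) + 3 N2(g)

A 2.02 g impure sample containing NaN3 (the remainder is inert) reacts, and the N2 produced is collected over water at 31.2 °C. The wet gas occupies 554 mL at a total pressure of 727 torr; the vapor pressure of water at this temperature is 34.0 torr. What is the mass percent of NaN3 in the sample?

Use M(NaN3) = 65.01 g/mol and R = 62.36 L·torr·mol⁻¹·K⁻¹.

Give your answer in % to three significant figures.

43.4 %

P(N2) = 727 − 34.0 = 693.0 torr
n(N2) = PV/RT = (693.0 × 0.5540) / (62.36 × 304.35) = 0.02023 mol
n(NaN3) = (2/3) × 0.02023 = 0.01349 mol
m(NaN3) = 0.01349 × 65.01 = 0.8770 g
%NaN3 = 0.8770 / 2.02 × 100 = 43.42%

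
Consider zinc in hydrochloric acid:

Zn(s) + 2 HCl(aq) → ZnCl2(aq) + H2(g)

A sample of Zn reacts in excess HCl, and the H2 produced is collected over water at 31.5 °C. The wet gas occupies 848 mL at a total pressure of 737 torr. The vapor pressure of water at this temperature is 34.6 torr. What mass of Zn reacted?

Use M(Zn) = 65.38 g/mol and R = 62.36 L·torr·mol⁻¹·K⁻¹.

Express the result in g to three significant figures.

P(H2) = 737 − 34.6 = 702.4 torr
n(H2) = PV/RT = (702.4 × 0.8480) / (62.36 × 304.65) = 0.03135 mol
n(Zn) = (1/1) × 0.03135 = 0.03135 mol
m(Zn) = 0.03135 × 65.38 = 2.050 g

2.05 g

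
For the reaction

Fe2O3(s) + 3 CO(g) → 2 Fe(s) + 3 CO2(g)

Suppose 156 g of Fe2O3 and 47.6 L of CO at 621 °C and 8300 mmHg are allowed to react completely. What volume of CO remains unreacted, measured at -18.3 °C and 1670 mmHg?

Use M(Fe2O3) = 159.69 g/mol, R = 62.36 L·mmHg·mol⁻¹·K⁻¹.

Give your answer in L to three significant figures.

n(Fe2O3) = 156 / 159.69 = 0.9769 mol
n(CO) = PV/RT = (8300 × 47.6) / (62.36 × 894.15) = 7.085 mol
For 0.9769 mol Fe2O3, stoichiometry requires (3/1) × 0.9769 = 2.931 mol CO; 7.085 mol is available, so Fe2O3 is limiting.
n(CO) consumed = (3/1) × 0.9769 = 2.931 mol; remaining = 7.085 − 2.931 = 4.154 mol
V(CO) = nRT/P = 4.154 × 62.36 × 254.85 / 1670 = 39.53 L

39.5 L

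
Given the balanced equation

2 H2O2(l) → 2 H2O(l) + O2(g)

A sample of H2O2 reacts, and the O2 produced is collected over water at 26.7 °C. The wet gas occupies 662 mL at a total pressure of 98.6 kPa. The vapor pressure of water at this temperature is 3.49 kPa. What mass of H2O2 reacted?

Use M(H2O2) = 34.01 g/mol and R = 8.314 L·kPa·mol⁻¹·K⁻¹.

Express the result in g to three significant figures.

P(O2) = 98.6 − 3.49 = 95.11 kPa
n(O2) = PV/RT = (95.11 × 0.6620) / (8.314 × 299.85) = 0.02526 mol
n(H2O2) = (2/1) × 0.02526 = 0.05052 mol
m(H2O2) = 0.05052 × 34.01 = 1.718 g

1.72 g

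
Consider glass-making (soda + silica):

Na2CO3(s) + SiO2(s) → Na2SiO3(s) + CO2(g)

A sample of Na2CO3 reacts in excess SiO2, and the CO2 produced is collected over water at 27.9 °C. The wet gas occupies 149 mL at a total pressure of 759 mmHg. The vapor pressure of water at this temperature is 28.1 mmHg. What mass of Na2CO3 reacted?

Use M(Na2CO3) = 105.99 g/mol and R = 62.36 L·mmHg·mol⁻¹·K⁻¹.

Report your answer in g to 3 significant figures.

0.615 g

P(CO2) = 759 − 28.1 = 730.9 mmHg
n(CO2) = PV/RT = (730.9 × 0.1490) / (62.36 × 301.05) = 0.005801 mol
n(Na2CO3) = (1/1) × 0.005801 = 0.005801 mol
m(Na2CO3) = 0.005801 × 105.99 = 0.6148 g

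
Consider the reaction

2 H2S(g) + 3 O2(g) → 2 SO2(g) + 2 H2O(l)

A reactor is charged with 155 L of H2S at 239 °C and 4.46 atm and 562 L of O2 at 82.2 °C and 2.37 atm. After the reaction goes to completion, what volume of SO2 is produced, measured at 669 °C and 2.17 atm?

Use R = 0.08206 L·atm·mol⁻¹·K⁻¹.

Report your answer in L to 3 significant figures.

586 L

n(H2S) = PV/RT = (4.46 × 155) / (0.08206 × 512.15) = 16.45 mol
n(O2) = PV/RT = (2.37 × 562) / (0.08206 × 355.35) = 45.68 mol
For 16.45 mol H2S, stoichiometry requires (3/2) × 16.45 = 24.67 mol O2; 45.68 mol is available, so H2S is limiting.
n(SO2) = (2/2) × 16.45 = 16.45 mol
V(SO2) = nRT/P = 16.45 × 0.08206 × 942.15 / 2.17 = 586.1 L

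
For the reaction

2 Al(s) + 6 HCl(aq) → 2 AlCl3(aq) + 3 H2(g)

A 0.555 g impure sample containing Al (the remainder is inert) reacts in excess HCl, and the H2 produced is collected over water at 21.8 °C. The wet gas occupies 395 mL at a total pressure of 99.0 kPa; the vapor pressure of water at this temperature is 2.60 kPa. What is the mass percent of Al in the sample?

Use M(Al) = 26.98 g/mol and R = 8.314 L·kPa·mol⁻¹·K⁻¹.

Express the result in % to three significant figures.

50.3 %

P(H2) = 99.0 − 2.60 = 96.40 kPa
n(H2) = PV/RT = (96.40 × 0.3950) / (8.314 × 294.95) = 0.01553 mol
n(Al) = (2/3) × 0.01553 = 0.01035 mol
m(Al) = 0.01035 × 26.98 = 0.2792 g
%Al = 0.2792 / 0.555 × 100 = 50.31%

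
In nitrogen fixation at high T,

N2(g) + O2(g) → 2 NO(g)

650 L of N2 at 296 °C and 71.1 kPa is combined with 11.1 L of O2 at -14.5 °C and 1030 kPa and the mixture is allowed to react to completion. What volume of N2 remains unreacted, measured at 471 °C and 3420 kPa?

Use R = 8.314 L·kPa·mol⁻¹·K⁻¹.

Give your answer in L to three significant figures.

n(N2) = PV/RT = (71.1 × 650) / (8.314 × 569.15) = 9.767 mol
n(O2) = PV/RT = (1030 × 11.1) / (8.314 × 258.65) = 5.317 mol
For 9.767 mol N2, stoichiometry requires (1/1) × 9.767 = 9.767 mol O2; 5.317 mol is available, so O2 is limiting.
n(N2) consumed = (1/1) × 5.317 = 5.317 mol; remaining = 9.767 − 5.317 = 4.450 mol
V(N2) = nRT/P = 4.450 × 8.314 × 744.15 / 3420 = 8.050 L

8.05 L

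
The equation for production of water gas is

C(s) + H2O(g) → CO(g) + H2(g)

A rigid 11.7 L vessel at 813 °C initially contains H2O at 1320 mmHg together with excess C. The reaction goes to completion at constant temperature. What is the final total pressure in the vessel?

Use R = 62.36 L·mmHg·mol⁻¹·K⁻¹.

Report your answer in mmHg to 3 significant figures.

Rigid vessel, constant T ⇒ P scales with total gas moles (1 → 2).
P_final = (2/1) × 1320 = 2640 mmHg

2640 mmHg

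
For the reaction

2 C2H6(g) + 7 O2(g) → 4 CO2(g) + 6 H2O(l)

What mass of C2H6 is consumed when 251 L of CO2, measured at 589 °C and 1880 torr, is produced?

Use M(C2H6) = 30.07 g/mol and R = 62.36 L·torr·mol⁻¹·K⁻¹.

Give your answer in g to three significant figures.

n(CO2) = PV/RT = (1880 × 251) / (62.36 × 862.15) = 8.777 mol
n(C2H6) = (2/4) × 8.777 = 4.388 mol
m(C2H6) = 4.388 × 30.07 = 131.9 g

132 g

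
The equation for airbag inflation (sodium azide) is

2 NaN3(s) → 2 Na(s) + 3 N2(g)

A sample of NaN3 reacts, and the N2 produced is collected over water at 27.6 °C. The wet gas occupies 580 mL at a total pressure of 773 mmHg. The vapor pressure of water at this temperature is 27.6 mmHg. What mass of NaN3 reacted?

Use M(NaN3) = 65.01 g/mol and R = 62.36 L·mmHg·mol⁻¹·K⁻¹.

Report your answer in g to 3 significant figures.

P(N2) = 773 − 27.6 = 745.4 mmHg
n(N2) = PV/RT = (745.4 × 0.5800) / (62.36 × 300.75) = 0.02305 mol
n(NaN3) = (2/3) × 0.02305 = 0.01537 mol
m(NaN3) = 0.01537 × 65.01 = 0.9992 g

0.999 g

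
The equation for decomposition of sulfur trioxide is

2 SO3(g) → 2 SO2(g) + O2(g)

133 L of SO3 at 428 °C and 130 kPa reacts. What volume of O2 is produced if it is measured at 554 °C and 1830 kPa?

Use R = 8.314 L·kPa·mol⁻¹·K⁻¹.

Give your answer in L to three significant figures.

n(SO3) = PV/RT = (130 × 133) / (8.314 × 701.15) = 2.966 mol
n(O2) = (1/2) × 2.966 = 1.483 mol
V = nRT/P = 1.483 × 8.314 × 827.15 / 1830 = 5.573 L

5.57 L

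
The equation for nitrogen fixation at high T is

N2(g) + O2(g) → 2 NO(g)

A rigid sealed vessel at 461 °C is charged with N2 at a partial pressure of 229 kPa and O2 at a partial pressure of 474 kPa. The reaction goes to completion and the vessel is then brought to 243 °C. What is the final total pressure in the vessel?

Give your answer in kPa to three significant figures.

494 kPa

Because the vessel is rigid and T is held at 461 °C, work the stoichiometry in partial pressures (P_i = n_iRT/V).
P(O2) required for 229 kPa of N2 = (1/1) × 229 = 229.0 kPa; available 474 kPa, so N2 is limiting.
P(O2) remaining = 474 − (1/1) × 229 = 245.0 kPa
P(gaseous products) = (2)/1 × 229 = 458.0 kPa
P_total at 461 °C = 245.0 + 458.0 = 703.0 kPa
Scaling to 243 °C: P = 703.0 × 516.15/734.15 = 494.2 kPa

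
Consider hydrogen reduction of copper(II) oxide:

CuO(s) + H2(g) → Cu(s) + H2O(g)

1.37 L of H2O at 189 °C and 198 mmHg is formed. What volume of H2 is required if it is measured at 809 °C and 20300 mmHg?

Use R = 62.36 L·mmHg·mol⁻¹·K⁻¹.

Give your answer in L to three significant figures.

n(H2O) = PV/RT = (198 × 1.37) / (62.36 × 462.15) = 0.009412 mol
n(H2) = (1/1) × 0.009412 = 0.009412 mol
V = nRT/P = 0.009412 × 62.36 × 1082.15 / 20300 = 0.03129 L

0.0313 L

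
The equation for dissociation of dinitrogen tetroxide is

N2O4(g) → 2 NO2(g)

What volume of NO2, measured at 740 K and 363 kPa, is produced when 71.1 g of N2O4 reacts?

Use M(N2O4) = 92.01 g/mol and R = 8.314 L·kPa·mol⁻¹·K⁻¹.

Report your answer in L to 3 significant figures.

n(N2O4) = 71.10 / 92.01 = 0.7727 mol
n(NO2) = (2/1) × 0.7727 = 1.545 mol
V = nRT/P = 1.545 × 8.314 × 740 / 363 = 26.19 L

26.2 L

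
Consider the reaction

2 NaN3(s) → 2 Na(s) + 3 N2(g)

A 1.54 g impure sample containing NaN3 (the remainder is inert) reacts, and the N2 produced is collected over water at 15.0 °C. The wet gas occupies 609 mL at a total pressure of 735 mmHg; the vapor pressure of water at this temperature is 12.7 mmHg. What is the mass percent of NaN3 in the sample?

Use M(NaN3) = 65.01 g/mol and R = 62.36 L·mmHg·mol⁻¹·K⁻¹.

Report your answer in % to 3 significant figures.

P(N2) = 735 − 12.7 = 722.3 mmHg
n(N2) = PV/RT = (722.3 × 0.6090) / (62.36 × 288.15) = 0.02448 mol
n(NaN3) = (2/3) × 0.02448 = 0.01632 mol
m(NaN3) = 0.01632 × 65.01 = 1.061 g
%NaN3 = 1.061 / 1.54 × 100 = 68.90%

68.9 %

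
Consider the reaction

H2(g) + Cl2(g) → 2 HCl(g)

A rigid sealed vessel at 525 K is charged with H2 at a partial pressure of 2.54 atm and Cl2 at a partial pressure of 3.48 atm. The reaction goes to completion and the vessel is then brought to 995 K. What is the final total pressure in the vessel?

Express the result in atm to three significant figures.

11.4 atm

Because the vessel is rigid and T is held at 525 K, work the stoichiometry in partial pressures (P_i = n_iRT/V).
P(Cl2) required for 2.54 atm of H2 = (1/1) × 2.54 = 2.540 atm; available 3.48 atm, so H2 is limiting.
P(Cl2) remaining = 3.48 − (1/1) × 2.54 = 0.9400 atm
P(gaseous products) = (2)/1 × 2.54 = 5.080 atm
P_total at 525 K = 0.9400 + 5.080 = 6.020 atm
Scaling to 995 K: P = 6.020 × 995/525 = 11.41 atm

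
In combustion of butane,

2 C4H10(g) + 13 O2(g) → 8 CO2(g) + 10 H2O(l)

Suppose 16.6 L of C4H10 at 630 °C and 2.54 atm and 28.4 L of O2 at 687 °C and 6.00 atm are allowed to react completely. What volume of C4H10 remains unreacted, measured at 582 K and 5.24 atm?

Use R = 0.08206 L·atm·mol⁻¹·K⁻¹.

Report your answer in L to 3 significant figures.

2.15 L

n(C4H10) = PV/RT = (2.54 × 16.6) / (0.08206 × 903.15) = 0.5689 mol
n(O2) = PV/RT = (6.00 × 28.4) / (0.08206 × 960.15) = 2.163 mol
For 0.5689 mol C4H10, stoichiometry requires (13/2) × 0.5689 = 3.698 mol O2; 2.163 mol is available, so O2 is limiting.
n(C4H10) consumed = (2/13) × 2.163 = 0.3328 mol; remaining = 0.5689 − 0.3328 = 0.2361 mol
V(C4H10) = nRT/P = 0.2361 × 0.08206 × 582 / 5.24 = 2.152 L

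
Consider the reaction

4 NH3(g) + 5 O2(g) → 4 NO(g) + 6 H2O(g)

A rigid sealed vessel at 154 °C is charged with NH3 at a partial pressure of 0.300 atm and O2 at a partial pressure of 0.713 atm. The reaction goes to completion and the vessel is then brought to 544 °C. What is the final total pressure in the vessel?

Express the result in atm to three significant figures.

2.08 atm

Because the vessel is rigid and T is held at 154 °C, work the stoichiometry in partial pressures (P_i = n_iRT/V).
P(O2) required for 0.300 atm of NH3 = (5/4) × 0.300 = 0.3750 atm; available 0.713 atm, so NH3 is limiting.
P(O2) remaining = 0.713 − (5/4) × 0.300 = 0.3380 atm
P(gaseous products) = (4+6)/4 × 0.300 = 0.7500 atm
P_total at 154 °C = 0.3380 + 0.7500 = 1.088 atm
Scaling to 544 °C: P = 1.088 × 817.15/427.15 = 2.081 atm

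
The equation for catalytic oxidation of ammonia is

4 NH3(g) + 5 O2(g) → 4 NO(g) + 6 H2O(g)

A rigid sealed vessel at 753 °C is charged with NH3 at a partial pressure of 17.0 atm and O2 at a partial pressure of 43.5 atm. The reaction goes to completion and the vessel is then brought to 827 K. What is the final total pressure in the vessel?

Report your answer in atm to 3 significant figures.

52.2 atm

At constant V, partial pressures at 753 °C are proportional to moles, so apply stoichiometry directly to pressures.
P(O2) required for 17.0 atm of NH3 = (5/4) × 17.0 = 21.25 atm; available 43.5 atm, so NH3 is limiting.
P(O2) remaining = 43.5 − (5/4) × 17.0 = 22.25 atm
P(gaseous products) = (4+6)/4 × 17.0 = 42.50 atm
P_total at 753 °C = 22.25 + 42.50 = 64.75 atm
Scaling to 827 K: P = 64.75 × 827/1026.15 = 52.18 atm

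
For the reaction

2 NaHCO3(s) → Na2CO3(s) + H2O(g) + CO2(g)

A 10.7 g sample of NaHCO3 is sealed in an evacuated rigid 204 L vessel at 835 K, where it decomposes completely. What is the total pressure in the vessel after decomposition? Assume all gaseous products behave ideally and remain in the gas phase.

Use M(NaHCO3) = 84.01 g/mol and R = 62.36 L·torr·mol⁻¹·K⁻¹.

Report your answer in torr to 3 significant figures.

n(NaHCO3) = 10.7 / 84.01 = 0.1274 mol
n(gas produced) = (2/2) × 0.1274 = 0.1274 mol
P = nRT/V = 0.1274 × 62.36 × 835 / 204 = 32.52 torr

32.5 torr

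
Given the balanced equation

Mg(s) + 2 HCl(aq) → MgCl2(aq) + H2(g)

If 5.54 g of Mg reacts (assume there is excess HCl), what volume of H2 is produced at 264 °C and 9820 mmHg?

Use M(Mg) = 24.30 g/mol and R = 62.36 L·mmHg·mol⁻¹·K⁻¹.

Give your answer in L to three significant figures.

n(Mg) = 5.540 / 24.30 = 0.2280 mol
n(H2) = (1/1) × 0.2280 = 0.2280 mol
V = nRT/P = 0.2280 × 62.36 × 537.15 / 9820 = 0.7777 L

0.778 L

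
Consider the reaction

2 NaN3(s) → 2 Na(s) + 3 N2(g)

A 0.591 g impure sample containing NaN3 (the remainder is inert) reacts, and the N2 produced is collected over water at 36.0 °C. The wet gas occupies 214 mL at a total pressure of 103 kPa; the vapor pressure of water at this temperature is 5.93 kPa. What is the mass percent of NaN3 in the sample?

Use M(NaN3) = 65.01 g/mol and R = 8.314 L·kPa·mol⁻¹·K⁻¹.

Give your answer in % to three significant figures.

59.3 %

P(N2) = 103 − 5.93 = 97.07 kPa
n(N2) = PV/RT = (97.07 × 0.2140) / (8.314 × 309.15) = 0.008082 mol
n(NaN3) = (2/3) × 0.008082 = 0.005388 mol
m(NaN3) = 0.005388 × 65.01 = 0.3503 g
%NaN3 = 0.3503 / 0.591 × 100 = 59.27%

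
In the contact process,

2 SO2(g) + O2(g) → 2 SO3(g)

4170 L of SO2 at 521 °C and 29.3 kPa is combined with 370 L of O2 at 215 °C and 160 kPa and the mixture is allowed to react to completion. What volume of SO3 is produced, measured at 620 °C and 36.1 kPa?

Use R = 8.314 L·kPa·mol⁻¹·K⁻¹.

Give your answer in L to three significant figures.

n(SO2) = PV/RT = (29.3 × 4170) / (8.314 × 794.15) = 18.51 mol
n(O2) = PV/RT = (160 × 370) / (8.314 × 488.15) = 14.59 mol
For 18.51 mol SO2, stoichiometry requires (1/2) × 18.51 = 9.255 mol O2; 14.59 mol is available, so SO2 is limiting.
n(SO3) = (2/2) × 18.51 = 18.51 mol
V(SO3) = nRT/P = 18.51 × 8.314 × 893.15 / 36.1 = 3807 L

3810 L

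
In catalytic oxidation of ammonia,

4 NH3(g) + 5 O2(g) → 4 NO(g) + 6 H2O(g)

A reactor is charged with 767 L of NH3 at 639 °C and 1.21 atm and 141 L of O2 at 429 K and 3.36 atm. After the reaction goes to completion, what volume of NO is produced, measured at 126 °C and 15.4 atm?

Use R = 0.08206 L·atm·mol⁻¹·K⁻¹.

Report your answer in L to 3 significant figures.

n(NH3) = PV/RT = (1.21 × 767) / (0.08206 × 912.15) = 12.40 mol
n(O2) = PV/RT = (3.36 × 141) / (0.08206 × 429) = 13.46 mol
For 12.40 mol NH3, stoichiometry requires (5/4) × 12.40 = 15.50 mol O2; 13.46 mol is available, so O2 is limiting.
n(NO) = (4/5) × 13.46 = 10.77 mol
V(NO) = nRT/P = 10.77 × 0.08206 × 399.15 / 15.4 = 22.91 L

22.9 L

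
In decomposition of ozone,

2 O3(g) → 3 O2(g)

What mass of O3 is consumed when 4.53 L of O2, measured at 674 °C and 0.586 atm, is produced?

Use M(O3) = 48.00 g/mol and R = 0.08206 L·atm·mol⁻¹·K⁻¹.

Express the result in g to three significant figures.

1.09 g

n(O2) = PV/RT = (0.586 × 4.53) / (0.08206 × 947.15) = 0.03415 mol
n(O3) = (2/3) × 0.03415 = 0.02277 mol
m(O3) = 0.02277 × 48.00 = 1.093 g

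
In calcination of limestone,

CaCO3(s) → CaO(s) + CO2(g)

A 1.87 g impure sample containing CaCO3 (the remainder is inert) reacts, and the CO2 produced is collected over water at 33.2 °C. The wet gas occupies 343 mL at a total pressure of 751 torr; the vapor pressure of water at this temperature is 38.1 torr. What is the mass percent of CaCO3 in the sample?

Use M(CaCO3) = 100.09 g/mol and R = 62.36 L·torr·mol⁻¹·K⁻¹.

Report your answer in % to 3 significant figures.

68.5 %

P(CO2) = 751 − 38.1 = 712.9 torr
n(CO2) = PV/RT = (712.9 × 0.3430) / (62.36 × 306.35) = 0.01280 mol
n(CaCO3) = (1/1) × 0.01280 = 0.01280 mol
m(CaCO3) = 0.01280 × 100.09 = 1.281 g
%CaCO3 = 1.281 / 1.87 × 100 = 68.50%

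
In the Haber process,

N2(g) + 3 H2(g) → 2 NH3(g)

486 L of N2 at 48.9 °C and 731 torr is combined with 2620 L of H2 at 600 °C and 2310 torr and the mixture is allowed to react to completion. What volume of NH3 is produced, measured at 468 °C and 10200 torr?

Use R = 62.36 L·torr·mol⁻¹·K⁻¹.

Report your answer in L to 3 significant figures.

160 L

n(N2) = PV/RT = (731 × 486) / (62.36 × 322.05) = 17.69 mol
n(H2) = PV/RT = (2310 × 2620) / (62.36 × 873.15) = 111.2 mol
For 17.69 mol N2, stoichiometry requires (3/1) × 17.69 = 53.07 mol H2; 111.2 mol is available, so N2 is limiting.
n(NH3) = (2/1) × 17.69 = 35.38 mol
V(NH3) = nRT/P = 35.38 × 62.36 × 741.15 / 10200 = 160.3 L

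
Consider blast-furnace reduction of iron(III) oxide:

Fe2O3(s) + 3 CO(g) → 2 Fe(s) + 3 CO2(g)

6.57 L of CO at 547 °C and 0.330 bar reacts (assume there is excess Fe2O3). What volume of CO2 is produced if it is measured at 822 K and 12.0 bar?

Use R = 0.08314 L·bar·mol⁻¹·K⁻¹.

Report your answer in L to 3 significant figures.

n(CO) = PV/RT = (0.330 × 6.57) / (0.08314 × 820.15) = 0.03180 mol
n(CO2) = (3/3) × 0.03180 = 0.03180 mol
V = nRT/P = 0.03180 × 0.08314 × 822 / 12.0 = 0.1811 L

0.181 L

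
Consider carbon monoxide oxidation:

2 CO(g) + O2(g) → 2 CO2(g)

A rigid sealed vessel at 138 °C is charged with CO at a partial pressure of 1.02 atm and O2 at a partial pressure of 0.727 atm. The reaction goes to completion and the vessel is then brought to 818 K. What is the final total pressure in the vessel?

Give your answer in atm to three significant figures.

With V and T fixed, P_i ∝ n_i, so the mole ratios apply directly to partial pressures at 138 °C.
P(O2) required for 1.02 atm of CO = (1/2) × 1.02 = 0.5100 atm; available 0.727 atm, so CO is limiting.
P(O2) remaining = 0.727 − (1/2) × 1.02 = 0.2170 atm
P(gaseous products) = (2)/2 × 1.02 = 1.020 atm
P_total at 138 °C = 0.2170 + 1.020 = 1.237 atm
Scaling to 818 K: P = 1.237 × 818/411.15 = 2.461 atm

2.46 atm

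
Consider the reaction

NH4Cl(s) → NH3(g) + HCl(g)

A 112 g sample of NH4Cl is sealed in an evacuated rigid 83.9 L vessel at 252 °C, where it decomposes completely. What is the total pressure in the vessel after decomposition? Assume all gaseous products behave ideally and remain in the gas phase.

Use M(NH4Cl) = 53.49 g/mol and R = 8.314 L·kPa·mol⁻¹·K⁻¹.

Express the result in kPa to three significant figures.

n(NH4Cl) = 112 / 53.49 = 2.094 mol
n(gas produced) = (2/1) × 2.094 = 4.188 mol
P = nRT/V = 4.188 × 8.314 × 525.15 / 83.9 = 217.9 kPa

218 kPa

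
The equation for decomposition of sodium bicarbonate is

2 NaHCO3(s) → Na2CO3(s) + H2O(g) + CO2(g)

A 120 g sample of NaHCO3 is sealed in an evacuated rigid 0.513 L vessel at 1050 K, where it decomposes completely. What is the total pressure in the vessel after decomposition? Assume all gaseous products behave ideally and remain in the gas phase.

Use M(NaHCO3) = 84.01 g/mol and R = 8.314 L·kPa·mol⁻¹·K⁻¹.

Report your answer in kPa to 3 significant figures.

n(NaHCO3) = 120 / 84.01 = 1.428 mol
n(gas produced) = (2/2) × 1.428 = 1.428 mol
P = nRT/V = 1.428 × 8.314 × 1050 / 0.513 = 24300 kPa

24300 kPa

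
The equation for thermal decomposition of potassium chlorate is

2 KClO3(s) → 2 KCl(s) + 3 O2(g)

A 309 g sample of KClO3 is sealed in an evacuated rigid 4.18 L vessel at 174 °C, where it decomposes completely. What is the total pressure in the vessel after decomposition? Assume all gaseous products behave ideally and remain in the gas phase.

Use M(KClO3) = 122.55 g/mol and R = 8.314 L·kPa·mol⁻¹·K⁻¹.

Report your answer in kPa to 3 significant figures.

n(KClO3) = 309 / 122.55 = 2.521 mol
n(gas produced) = (3/2) × 2.521 = 3.781 mol
P = nRT/V = 3.781 × 8.314 × 447.15 / 4.18 = 3363 kPa

3360 kPa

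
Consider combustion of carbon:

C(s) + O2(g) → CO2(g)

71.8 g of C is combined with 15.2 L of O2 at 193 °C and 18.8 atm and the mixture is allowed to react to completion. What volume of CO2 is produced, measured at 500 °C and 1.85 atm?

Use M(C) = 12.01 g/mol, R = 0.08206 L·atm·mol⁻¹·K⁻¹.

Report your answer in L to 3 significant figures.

205 L

n(C) = 71.8 / 12.01 = 5.978 mol
n(O2) = PV/RT = (18.8 × 15.2) / (0.08206 × 466.15) = 7.470 mol
For 5.978 mol C, stoichiometry requires (1/1) × 5.978 = 5.978 mol O2; 7.470 mol is available, so C is limiting.
n(CO2) = (1/1) × 5.978 = 5.978 mol
V(CO2) = nRT/P = 5.978 × 0.08206 × 773.15 / 1.85 = 205.0 L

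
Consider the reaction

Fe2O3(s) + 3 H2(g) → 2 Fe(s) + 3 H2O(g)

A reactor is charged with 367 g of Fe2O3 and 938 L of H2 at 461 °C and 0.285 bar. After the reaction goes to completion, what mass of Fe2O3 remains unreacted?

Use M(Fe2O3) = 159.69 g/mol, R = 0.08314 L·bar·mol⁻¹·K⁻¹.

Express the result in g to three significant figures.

n(Fe2O3) = 367 / 159.69 = 2.298 mol
n(H2) = PV/RT = (0.285 × 938) / (0.08314 × 734.15) = 4.380 mol
For 2.298 mol Fe2O3, stoichiometry requires (3/1) × 2.298 = 6.894 mol H2; 4.380 mol is available, so H2 is limiting.
n(Fe2O3) consumed = (1/3) × 4.380 = 1.460 mol; remaining = 2.298 − 1.460 = 0.8380 mol
m(Fe2O3) = 0.8380 × 159.69 = 133.8 g

134 g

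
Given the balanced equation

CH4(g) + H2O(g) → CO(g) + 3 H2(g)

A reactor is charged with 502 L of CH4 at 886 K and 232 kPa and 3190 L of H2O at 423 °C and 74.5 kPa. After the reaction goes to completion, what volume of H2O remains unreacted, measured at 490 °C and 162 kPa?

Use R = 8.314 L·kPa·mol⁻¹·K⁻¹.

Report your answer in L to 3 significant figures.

n(CH4) = PV/RT = (232 × 502) / (8.314 × 886) = 15.81 mol
n(H2O) = PV/RT = (74.5 × 3190) / (8.314 × 696.15) = 41.06 mol
For 15.81 mol CH4, stoichiometry requires (1/1) × 15.81 = 15.81 mol H2O; 41.06 mol is available, so CH4 is limiting.
n(H2O) consumed = (1/1) × 15.81 = 15.81 mol; remaining = 41.06 − 15.81 = 25.25 mol
V(H2O) = nRT/P = 25.25 × 8.314 × 763.15 / 162 = 988.9 L

989 L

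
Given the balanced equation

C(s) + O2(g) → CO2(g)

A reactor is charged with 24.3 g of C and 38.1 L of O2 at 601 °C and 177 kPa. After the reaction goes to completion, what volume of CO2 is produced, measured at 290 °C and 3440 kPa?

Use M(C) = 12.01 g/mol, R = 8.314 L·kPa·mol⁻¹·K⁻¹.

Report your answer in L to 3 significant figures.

1.26 L

n(C) = 24.3 / 12.01 = 2.023 mol
n(O2) = PV/RT = (177 × 38.1) / (8.314 × 874.15) = 0.9279 mol
For 2.023 mol C, stoichiometry requires (1/1) × 2.023 = 2.023 mol O2; 0.9279 mol is available, so O2 is limiting.
n(CO2) = (1/1) × 0.9279 = 0.9279 mol
V(CO2) = nRT/P = 0.9279 × 8.314 × 563.15 / 3440 = 1.263 L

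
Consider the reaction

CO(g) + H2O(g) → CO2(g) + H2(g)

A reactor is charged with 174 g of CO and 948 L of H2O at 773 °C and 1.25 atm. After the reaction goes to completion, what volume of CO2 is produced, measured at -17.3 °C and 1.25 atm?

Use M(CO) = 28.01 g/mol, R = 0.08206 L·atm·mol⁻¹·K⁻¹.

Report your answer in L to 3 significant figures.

n(CO) = 174 / 28.01 = 6.212 mol
n(H2O) = PV/RT = (1.25 × 948) / (0.08206 × 1046.15) = 13.80 mol
For 6.212 mol CO, stoichiometry requires (1/1) × 6.212 = 6.212 mol H2O; 13.80 mol is available, so CO is limiting.
n(CO2) = (1/1) × 6.212 = 6.212 mol
V(CO2) = nRT/P = 6.212 × 0.08206 × 255.85 / 1.25 = 104.3 L

104 L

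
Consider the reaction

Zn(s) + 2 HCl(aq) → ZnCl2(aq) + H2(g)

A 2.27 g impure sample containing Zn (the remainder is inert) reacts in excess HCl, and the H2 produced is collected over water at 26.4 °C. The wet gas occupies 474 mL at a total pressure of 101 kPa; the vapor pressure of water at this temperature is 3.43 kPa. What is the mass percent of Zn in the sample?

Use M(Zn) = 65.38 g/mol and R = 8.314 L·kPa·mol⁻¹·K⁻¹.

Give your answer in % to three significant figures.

53.5 %

P(H2) = 101 − 3.43 = 97.57 kPa
n(H2) = PV/RT = (97.57 × 0.4740) / (8.314 × 299.55) = 0.01857 mol
n(Zn) = (1/1) × 0.01857 = 0.01857 mol
m(Zn) = 0.01857 × 65.38 = 1.214 g
%Zn = 1.214 / 2.27 × 100 = 53.48%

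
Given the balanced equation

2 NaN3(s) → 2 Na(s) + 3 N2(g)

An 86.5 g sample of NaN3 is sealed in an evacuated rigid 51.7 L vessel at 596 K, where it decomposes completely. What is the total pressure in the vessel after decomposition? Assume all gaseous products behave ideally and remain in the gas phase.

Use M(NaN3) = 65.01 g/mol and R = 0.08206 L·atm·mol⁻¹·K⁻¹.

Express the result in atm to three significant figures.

n(NaN3) = 86.5 / 65.01 = 1.331 mol
n(gas produced) = (3/2) × 1.331 = 1.996 mol
P = nRT/V = 1.996 × 0.08206 × 596 / 51.7 = 1.888 atm

1.89 atm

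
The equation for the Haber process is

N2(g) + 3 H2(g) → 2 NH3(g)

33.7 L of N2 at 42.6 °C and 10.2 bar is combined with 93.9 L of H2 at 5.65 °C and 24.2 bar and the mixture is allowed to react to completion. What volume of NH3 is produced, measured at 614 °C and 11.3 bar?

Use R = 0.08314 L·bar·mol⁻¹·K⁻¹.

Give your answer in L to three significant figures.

n(N2) = PV/RT = (10.2 × 33.7) / (0.08314 × 315.75) = 13.09 mol
n(H2) = PV/RT = (24.2 × 93.9) / (0.08314 × 278.8) = 98.03 mol
For 13.09 mol N2, stoichiometry requires (3/1) × 13.09 = 39.27 mol H2; 98.03 mol is available, so N2 is limiting.
n(NH3) = (2/1) × 13.09 = 26.18 mol
V(NH3) = nRT/P = 26.18 × 0.08314 × 887.15 / 11.3 = 170.9 L

171 L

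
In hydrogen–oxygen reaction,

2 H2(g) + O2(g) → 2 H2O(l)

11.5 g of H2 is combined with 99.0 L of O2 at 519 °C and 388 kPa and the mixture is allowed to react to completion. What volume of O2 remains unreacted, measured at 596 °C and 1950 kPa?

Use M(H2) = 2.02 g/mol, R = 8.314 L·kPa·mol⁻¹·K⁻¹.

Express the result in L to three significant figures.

11.1 L

n(H2) = 11.5 / 2.02 = 5.693 mol
n(O2) = PV/RT = (388 × 99.0) / (8.314 × 792.15) = 5.832 mol
For 5.693 mol H2, stoichiometry requires (1/2) × 5.693 = 2.846 mol O2; 5.832 mol is available, so H2 is limiting.
n(O2) consumed = (1/2) × 5.693 = 2.846 mol; remaining = 5.832 − 2.846 = 2.986 mol
V(O2) = nRT/P = 2.986 × 8.314 × 869.15 / 1950 = 11.07 L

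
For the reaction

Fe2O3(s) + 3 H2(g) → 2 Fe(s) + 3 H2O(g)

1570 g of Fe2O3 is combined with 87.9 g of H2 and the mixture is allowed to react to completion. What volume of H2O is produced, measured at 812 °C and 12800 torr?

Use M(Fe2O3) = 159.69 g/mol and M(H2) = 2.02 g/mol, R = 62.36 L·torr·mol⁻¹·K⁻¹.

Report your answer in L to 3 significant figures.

156 L

n(Fe2O3) = 1570 / 159.69 = 9.832 mol
n(H2) = 87.9 / 2.02 = 43.51 mol
For 9.832 mol Fe2O3, stoichiometry requires (3/1) × 9.832 = 29.50 mol H2; 43.51 mol is available, so Fe2O3 is limiting.
n(H2O) = (3/1) × 9.832 = 29.50 mol
V(H2O) = nRT/P = 29.50 × 62.36 × 1085.15 / 12800 = 156.0 L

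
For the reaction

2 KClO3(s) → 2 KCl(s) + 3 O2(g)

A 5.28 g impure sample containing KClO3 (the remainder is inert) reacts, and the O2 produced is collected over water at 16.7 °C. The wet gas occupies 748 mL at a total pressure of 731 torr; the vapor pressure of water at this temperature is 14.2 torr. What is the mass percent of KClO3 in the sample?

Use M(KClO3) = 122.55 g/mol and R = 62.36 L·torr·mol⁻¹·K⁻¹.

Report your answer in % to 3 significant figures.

45.9 %

P(O2) = 731 − 14.2 = 716.8 torr
n(O2) = PV/RT = (716.8 × 0.7480) / (62.36 × 289.85) = 0.02966 mol
n(KClO3) = (2/3) × 0.02966 = 0.01977 mol
m(KClO3) = 0.01977 × 122.55 = 2.423 g
%KClO3 = 2.423 / 5.28 × 100 = 45.89%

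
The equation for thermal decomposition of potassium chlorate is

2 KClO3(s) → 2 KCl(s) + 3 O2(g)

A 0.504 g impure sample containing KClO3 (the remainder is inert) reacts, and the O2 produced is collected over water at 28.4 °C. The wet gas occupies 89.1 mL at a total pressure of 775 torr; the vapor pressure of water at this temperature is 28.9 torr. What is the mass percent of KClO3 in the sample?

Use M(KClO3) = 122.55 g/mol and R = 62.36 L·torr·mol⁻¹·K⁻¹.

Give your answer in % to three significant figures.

57.3 %

P(O2) = 775 − 28.9 = 746.1 torr
n(O2) = PV/RT = (746.1 × 0.08910) / (62.36 × 301.55) = 0.003535 mol
n(KClO3) = (2/3) × 0.003535 = 0.002357 mol
m(KClO3) = 0.002357 × 122.55 = 0.2889 g
%KClO3 = 0.2889 / 0.504 × 100 = 57.32%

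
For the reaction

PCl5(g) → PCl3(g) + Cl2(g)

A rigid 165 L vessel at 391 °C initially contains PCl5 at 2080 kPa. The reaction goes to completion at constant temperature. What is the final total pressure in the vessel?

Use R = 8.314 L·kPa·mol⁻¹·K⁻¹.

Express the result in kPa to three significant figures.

4160 kPa

Rigid vessel, constant T ⇒ P scales with total gas moles (1 → 2).
P_final = (2/1) × 2080 = 4160 kPa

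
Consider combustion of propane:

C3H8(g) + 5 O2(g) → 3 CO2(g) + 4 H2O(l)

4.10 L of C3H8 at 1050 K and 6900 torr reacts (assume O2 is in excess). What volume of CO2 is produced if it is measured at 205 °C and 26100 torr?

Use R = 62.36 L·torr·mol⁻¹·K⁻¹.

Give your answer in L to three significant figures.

n(C3H8) = PV/RT = (6900 × 4.10) / (62.36 × 1050) = 0.4321 mol
n(CO2) = (3/1) × 0.4321 = 1.296 mol
V = nRT/P = 1.296 × 62.36 × 478.15 / 26100 = 1.481 L

1.48 L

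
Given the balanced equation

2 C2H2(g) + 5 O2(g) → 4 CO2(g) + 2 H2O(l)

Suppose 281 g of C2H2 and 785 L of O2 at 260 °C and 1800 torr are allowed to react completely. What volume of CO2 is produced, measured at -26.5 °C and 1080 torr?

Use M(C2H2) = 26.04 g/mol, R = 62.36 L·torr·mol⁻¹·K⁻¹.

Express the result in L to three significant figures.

n(C2H2) = 281 / 26.04 = 10.79 mol
n(O2) = PV/RT = (1800 × 785) / (62.36 × 533.15) = 42.50 mol
For 10.79 mol C2H2, stoichiometry requires (5/2) × 10.79 = 26.97 mol O2; 42.50 mol is available, so C2H2 is limiting.
n(CO2) = (4/2) × 10.79 = 21.58 mol
V(CO2) = nRT/P = 21.58 × 62.36 × 246.65 / 1080 = 307.3 L

307 L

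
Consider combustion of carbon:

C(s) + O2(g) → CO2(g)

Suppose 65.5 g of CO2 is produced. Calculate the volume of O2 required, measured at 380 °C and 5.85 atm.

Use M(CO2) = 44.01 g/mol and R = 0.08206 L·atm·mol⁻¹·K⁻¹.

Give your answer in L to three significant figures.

13.6 L

n(CO2) = 65.50 / 44.01 = 1.488 mol
n(O2) = (1/1) × 1.488 = 1.488 mol
V = nRT/P = 1.488 × 0.08206 × 653.15 / 5.85 = 13.63 L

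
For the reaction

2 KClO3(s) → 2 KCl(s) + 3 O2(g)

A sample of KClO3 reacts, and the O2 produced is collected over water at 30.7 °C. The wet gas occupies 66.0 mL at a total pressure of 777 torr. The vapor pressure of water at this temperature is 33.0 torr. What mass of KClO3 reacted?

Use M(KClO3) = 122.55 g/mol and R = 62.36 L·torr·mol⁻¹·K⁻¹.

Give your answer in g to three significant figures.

0.212 g

P(O2) = 777 − 33.0 = 744.0 torr
n(O2) = PV/RT = (744.0 × 0.06600) / (62.36 × 303.85) = 0.002592 mol
n(KClO3) = (2/3) × 0.002592 = 0.001728 mol
m(KClO3) = 0.001728 × 122.55 = 0.2118 g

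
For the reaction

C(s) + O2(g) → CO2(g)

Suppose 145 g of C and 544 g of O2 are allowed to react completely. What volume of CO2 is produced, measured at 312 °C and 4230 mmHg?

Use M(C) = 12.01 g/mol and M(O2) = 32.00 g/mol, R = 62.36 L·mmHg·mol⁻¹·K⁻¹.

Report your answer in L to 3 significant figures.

n(C) = 145 / 12.01 = 12.07 mol
n(O2) = 544 / 32.00 = 17.00 mol
For 12.07 mol C, stoichiometry requires (1/1) × 12.07 = 12.07 mol O2; 17.00 mol is available, so C is limiting.
n(CO2) = (1/1) × 12.07 = 12.07 mol
V(CO2) = nRT/P = 12.07 × 62.36 × 585.15 / 4230 = 104.1 L

104 L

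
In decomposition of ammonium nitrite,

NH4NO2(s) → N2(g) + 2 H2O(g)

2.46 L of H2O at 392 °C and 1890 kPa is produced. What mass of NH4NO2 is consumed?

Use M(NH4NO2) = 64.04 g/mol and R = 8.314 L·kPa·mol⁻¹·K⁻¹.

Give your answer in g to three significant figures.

26.9 g

n(H2O) = PV/RT = (1890 × 2.46) / (8.314 × 665.15) = 0.8408 mol
n(NH4NO2) = (1/2) × 0.8408 = 0.4204 mol
m(NH4NO2) = 0.4204 × 64.04 = 26.92 g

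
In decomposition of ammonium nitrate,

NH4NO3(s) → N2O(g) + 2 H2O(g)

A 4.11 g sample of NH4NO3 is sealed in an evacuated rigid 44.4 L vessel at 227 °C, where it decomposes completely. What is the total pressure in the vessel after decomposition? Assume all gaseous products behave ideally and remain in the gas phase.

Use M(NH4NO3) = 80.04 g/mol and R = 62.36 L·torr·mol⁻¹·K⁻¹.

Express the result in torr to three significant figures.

n(NH4NO3) = 4.11 / 80.04 = 0.05135 mol
n(gas produced) = (3/1) × 0.05135 = 0.1540 mol
P = nRT/V = 0.1540 × 62.36 × 500.15 / 44.4 = 108.2 torr

108 torr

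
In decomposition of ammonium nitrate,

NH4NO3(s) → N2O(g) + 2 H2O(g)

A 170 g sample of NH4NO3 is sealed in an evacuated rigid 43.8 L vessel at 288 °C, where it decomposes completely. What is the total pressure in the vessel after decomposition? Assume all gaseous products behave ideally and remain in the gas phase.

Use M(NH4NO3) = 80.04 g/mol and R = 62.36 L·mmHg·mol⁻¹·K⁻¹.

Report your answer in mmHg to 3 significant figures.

n(NH4NO3) = 170 / 80.04 = 2.124 mol
n(gas produced) = (3/1) × 2.124 = 6.372 mol
P = nRT/V = 6.372 × 62.36 × 561.15 / 43.8 = 5091 mmHg

5090 mmHg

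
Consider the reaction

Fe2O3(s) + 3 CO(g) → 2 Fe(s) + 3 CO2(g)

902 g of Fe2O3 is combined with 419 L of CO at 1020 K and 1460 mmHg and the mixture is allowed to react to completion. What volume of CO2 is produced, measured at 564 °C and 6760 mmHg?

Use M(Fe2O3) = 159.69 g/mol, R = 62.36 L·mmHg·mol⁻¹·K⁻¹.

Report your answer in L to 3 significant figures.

74.3 L

n(Fe2O3) = 902 / 159.69 = 5.648 mol
n(CO) = PV/RT = (1460 × 419) / (62.36 × 1020) = 9.617 mol
For 5.648 mol Fe2O3, stoichiometry requires (3/1) × 5.648 = 16.94 mol CO; 9.617 mol is available, so CO is limiting.
n(CO2) = (3/3) × 9.617 = 9.617 mol
V(CO2) = nRT/P = 9.617 × 62.36 × 837.15 / 6760 = 74.27 L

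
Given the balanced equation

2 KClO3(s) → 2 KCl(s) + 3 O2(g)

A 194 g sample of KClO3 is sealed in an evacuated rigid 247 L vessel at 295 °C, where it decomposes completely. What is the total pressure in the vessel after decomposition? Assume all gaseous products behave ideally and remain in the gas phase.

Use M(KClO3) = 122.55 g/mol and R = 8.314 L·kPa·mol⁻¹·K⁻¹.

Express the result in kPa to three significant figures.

n(KClO3) = 194 / 122.55 = 1.583 mol
n(gas produced) = (3/2) × 1.583 = 2.374 mol
P = nRT/V = 2.374 × 8.314 × 568.15 / 247 = 45.40 kPa

45.4 kPa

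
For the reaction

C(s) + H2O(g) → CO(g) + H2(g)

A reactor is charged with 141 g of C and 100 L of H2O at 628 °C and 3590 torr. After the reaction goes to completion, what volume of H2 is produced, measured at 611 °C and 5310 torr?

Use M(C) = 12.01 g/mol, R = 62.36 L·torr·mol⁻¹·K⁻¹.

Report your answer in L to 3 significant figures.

n(C) = 141 / 12.01 = 11.74 mol
n(H2O) = PV/RT = (3590 × 100) / (62.36 × 901.15) = 6.388 mol
For 11.74 mol C, stoichiometry requires (1/1) × 11.74 = 11.74 mol H2O; 6.388 mol is available, so H2O is limiting.
n(H2) = (1/1) × 6.388 = 6.388 mol
V(H2) = nRT/P = 6.388 × 62.36 × 884.15 / 5310 = 66.33 L

66.3 L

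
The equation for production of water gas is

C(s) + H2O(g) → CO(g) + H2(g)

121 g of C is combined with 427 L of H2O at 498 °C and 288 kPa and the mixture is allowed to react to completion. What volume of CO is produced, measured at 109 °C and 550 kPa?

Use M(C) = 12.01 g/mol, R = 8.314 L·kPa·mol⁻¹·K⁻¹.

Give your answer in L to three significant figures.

n(C) = 121 / 12.01 = 10.07 mol
n(H2O) = PV/RT = (288 × 427) / (8.314 × 771.15) = 19.18 mol
For 10.07 mol C, stoichiometry requires (1/1) × 10.07 = 10.07 mol H2O; 19.18 mol is available, so C is limiting.
n(CO) = (1/1) × 10.07 = 10.07 mol
V(CO) = nRT/P = 10.07 × 8.314 × 382.15 / 550 = 58.17 L

58.2 L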